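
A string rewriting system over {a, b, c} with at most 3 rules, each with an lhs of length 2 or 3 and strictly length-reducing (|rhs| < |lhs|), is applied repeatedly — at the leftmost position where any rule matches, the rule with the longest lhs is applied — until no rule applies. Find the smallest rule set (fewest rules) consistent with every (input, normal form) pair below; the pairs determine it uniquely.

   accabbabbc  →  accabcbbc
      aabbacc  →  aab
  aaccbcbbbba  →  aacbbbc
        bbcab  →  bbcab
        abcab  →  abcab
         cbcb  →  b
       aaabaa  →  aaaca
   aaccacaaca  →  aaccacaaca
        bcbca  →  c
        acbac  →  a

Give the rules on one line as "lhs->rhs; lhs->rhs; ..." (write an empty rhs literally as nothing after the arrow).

ba->c; cbc->; ccc->

  | accabbabbc => accabcbbc
  | aabbacc => aabccc => aab
  | aaccbcbbbba => aacbbbba => aacbbbc
  | bbcab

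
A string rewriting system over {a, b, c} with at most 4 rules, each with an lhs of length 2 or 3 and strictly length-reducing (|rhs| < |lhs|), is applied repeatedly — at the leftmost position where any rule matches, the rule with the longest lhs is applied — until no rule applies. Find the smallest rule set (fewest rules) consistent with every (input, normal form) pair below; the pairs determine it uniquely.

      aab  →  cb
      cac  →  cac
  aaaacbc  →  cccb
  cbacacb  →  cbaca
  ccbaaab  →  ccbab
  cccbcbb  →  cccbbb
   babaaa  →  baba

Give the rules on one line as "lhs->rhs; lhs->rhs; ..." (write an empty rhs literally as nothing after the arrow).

aa->c; acb->a; bc->b

  | aab => cb
  | cac
  | aaaacbc => caacbc => cccbc => cccb
  | cbacacb => cbaca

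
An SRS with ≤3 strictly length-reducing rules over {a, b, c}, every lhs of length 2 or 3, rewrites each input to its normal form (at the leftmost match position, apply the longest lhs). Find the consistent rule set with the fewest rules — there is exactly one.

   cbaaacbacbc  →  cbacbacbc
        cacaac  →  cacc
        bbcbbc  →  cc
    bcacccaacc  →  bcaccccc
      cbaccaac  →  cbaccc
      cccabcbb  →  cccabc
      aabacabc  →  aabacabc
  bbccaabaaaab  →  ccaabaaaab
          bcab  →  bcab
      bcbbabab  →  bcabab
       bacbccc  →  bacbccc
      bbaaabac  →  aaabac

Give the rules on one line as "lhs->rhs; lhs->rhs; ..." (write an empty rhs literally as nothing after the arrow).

  | cbaaacbacbc => cbacbacbc
  | cacaac => cacc
  | bbcbbc => cbbc => cc
  | bcacccaacc => bcaccccc

aac->c; bb->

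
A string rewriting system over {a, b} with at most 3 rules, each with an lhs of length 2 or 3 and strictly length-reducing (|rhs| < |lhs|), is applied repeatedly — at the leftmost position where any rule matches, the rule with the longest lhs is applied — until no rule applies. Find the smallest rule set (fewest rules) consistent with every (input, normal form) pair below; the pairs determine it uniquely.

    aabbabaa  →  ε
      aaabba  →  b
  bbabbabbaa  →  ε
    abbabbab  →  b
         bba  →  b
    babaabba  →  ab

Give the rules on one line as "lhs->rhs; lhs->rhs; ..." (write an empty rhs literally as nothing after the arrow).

aa->b; ba->; bbb->a

  | aabbabaa => bbbabaa => aabaa => bbaa => ba => ε
  | aaabba => babba => bba => b
  | bbabbabbaa => bbbabbaa => aabbaa => bbbaa => aaa => ba => ε
  | abbabbab => abbbab => aaab => bab => b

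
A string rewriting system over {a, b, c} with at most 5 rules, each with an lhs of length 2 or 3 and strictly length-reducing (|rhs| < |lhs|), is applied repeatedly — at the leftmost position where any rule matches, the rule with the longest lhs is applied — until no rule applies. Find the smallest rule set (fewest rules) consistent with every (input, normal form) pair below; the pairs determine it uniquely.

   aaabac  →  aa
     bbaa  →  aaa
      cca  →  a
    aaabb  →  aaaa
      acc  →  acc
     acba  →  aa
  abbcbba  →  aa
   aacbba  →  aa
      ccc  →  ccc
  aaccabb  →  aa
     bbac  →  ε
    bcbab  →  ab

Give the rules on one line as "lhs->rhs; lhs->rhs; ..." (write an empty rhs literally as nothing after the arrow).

  | aaabac => aaaac => aa
  | bbaa => aaa
  | cca => ca => a
  | aaabb => aaaa

aac->; ba->a; bb->a; ca->a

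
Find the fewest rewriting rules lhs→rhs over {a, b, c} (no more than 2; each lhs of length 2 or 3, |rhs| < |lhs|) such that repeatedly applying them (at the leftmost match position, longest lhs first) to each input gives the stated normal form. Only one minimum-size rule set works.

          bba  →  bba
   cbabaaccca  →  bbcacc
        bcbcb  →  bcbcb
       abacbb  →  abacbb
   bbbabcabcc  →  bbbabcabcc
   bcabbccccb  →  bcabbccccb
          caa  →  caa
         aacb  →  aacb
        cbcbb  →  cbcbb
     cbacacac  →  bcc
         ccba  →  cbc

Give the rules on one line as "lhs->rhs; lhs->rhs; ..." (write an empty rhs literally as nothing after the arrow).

  | bba
  | cbabaaccca => bcbaaccca => bbcaccca => bbcacc
  | bcbcb
  | abacbb

cba->bc; cca->c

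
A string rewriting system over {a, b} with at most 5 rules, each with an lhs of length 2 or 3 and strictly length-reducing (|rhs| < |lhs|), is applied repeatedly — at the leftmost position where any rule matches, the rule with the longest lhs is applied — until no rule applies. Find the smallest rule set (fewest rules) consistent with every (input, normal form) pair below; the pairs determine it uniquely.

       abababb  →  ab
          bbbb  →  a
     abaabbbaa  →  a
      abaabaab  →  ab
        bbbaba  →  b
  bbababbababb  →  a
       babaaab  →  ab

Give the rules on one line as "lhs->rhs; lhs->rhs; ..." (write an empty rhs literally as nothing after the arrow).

aa->a; aba->; ba->b; bb->a

  | abababb => babb => bbb => ab
  | bbbb => abb => aa => a
  | abaabbbaa => abbbaa => aabaa => abaa => a
  | abaabaab => abaab => ab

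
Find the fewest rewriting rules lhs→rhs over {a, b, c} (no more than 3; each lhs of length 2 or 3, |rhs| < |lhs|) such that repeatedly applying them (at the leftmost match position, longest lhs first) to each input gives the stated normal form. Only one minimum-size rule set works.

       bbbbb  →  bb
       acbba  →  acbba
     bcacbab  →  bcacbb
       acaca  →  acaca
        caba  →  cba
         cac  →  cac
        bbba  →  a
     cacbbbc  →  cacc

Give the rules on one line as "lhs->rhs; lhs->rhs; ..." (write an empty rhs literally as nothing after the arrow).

ab->b; bbb->

  | bbbbb => bb
  | acbba
  | bcacbab => bcacbb
  | acaca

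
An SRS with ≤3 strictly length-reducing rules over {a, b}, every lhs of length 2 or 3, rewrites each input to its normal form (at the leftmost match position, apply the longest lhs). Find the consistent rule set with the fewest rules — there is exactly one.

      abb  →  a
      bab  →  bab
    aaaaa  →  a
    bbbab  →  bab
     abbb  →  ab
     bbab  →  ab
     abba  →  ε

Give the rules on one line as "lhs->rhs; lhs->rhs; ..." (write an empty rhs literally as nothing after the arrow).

aa->; bb->

  | abb => a
  | bab
  | aaaaa => aaa => a
  | bbbab => bab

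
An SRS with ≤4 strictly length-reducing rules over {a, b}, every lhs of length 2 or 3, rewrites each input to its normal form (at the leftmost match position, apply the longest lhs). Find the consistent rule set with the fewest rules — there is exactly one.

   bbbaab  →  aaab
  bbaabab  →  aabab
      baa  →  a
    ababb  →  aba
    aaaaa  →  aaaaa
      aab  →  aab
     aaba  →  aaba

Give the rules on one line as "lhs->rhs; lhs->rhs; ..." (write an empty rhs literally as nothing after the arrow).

  | bbbaab => aaab
  | bbaabab => aabab
  | baa => a
  | ababb => aba

baa->a; bb->; bbb->a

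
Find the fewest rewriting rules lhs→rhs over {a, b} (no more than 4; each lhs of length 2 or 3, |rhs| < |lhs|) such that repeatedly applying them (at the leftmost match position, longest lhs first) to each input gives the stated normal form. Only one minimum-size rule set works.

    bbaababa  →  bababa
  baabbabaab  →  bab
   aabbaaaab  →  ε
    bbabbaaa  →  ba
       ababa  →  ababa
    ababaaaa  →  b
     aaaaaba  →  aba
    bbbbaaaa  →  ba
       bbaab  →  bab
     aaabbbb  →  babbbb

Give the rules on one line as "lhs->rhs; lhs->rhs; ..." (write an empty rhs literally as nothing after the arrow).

aa->b; aab->; baa->; bba->b

  | bbaababa => bababa
  | baabbabaab => bbabaab => bbaab => bab
  | aabbaaaab => baaaab => aab => ε
  | bbabbaaa => bbbaaa => bbaa => ba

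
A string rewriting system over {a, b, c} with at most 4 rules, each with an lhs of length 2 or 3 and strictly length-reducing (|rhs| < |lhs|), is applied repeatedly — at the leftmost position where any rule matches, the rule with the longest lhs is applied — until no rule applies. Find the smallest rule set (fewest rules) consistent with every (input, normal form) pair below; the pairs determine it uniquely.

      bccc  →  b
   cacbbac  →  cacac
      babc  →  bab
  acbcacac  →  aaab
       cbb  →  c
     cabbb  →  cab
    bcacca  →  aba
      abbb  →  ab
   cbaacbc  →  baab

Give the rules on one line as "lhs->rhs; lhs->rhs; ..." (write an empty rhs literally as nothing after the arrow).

  | bccc => bcc => bc => b
  | cacbbac => cabbac => cacac
  | babc => bab
  | acbcacac => abcacac => abacac => aabac => aaab

bac->ab; bb->c; bc->b; cb->b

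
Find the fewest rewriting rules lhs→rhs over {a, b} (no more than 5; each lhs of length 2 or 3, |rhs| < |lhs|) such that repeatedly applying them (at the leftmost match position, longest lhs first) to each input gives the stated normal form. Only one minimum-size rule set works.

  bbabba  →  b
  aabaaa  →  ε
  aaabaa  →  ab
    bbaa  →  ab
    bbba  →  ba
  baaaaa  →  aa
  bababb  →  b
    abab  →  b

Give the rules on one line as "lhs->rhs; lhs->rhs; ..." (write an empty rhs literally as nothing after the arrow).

  | bbabba => babba => baba => b
  | aabaaa => aaa => ε
  | aaabaa => baa => ab
  | bbaa => baa => ab

aaa->; aba->; baa->ab; bb->b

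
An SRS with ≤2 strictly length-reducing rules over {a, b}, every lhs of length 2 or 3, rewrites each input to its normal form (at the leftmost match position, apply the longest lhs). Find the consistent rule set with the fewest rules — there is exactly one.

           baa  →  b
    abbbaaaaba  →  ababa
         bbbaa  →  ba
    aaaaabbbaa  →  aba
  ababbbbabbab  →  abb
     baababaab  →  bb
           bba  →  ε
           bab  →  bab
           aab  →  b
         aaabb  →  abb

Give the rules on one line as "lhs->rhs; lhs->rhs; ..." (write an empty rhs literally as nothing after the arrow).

  | baa => b
  | abbbaaaaba => abaaaaaba => abaaaba => ababa
  | bbbaa => baaa => ba
  | aaaaabbbaa => aaabbbaa => abbbaa => abaaa => aba

aa->; bba->aa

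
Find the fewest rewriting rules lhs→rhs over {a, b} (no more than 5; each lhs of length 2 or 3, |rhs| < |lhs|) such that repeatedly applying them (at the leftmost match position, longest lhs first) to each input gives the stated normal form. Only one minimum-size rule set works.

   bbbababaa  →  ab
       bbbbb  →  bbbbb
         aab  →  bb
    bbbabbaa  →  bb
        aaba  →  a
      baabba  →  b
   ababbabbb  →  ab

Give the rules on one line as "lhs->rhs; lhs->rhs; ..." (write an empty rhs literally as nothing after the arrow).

  | bbbababaa => bbababaa => bababaa => ababaa => aabaa => bbaa => bab => ab
  | bbbbb
  | aab => bb
  | bbbabbaa => bbabbaa => babbaa => abbaa => abaa => aab => bb

aa->b; abb->ab; ba->a; baa->ab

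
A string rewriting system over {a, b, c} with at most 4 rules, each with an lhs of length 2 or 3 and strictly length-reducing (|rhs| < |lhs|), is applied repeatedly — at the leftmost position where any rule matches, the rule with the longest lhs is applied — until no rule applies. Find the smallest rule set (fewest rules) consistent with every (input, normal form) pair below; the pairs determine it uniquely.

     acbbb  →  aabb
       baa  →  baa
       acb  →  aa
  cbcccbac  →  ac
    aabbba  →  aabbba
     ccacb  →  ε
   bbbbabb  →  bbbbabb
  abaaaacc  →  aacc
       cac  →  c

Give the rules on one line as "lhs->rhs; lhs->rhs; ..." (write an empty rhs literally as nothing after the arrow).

  | acbbb => aabb
  | baa
  | acb => aa
  | cbcccbac => acccbac => accaac => acac => ac

aba->c; ca->; cb->a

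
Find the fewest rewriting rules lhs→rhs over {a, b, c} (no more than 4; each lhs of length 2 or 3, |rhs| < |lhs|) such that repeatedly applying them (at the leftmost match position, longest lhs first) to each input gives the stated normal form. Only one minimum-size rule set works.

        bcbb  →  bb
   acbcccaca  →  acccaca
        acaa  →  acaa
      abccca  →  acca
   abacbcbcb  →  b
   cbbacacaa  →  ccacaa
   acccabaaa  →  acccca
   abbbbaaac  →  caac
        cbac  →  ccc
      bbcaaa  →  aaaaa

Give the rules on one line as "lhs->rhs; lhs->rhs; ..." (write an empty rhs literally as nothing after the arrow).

aba->b; ba->c; bbc->aa; bc->

  | bcbb => bb
  | acbcccaca => acccaca
  | acaa
  | abccca => acca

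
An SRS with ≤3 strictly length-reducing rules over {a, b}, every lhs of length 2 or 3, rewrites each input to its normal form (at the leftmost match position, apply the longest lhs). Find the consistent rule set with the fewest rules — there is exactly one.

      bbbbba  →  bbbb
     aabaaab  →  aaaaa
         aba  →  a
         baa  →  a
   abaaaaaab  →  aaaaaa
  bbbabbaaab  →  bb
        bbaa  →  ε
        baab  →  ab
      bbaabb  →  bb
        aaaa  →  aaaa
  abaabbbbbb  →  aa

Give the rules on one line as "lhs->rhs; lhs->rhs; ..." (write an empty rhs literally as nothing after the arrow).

  | bbbbba => bbbb
  | aabaaab => aaaaab => aaaaa
  | aba => a
  | baa => a

aab->aa; ba->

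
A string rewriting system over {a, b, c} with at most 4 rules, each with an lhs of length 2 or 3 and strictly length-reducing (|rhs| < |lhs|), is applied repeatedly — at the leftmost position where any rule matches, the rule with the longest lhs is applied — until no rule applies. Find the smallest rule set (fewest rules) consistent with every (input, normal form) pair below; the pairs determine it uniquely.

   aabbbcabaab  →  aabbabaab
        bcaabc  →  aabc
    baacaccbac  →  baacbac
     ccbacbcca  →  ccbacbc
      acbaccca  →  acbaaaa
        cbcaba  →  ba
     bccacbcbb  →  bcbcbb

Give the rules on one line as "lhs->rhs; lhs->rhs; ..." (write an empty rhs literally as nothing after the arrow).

bca->a; ca->; cac->; ccc->aa

  | aabbbcabaab => aabbabaab
  | bcaabc => aabc
  | baacaccbac => baacbac
  | ccbacbcca => ccbacbc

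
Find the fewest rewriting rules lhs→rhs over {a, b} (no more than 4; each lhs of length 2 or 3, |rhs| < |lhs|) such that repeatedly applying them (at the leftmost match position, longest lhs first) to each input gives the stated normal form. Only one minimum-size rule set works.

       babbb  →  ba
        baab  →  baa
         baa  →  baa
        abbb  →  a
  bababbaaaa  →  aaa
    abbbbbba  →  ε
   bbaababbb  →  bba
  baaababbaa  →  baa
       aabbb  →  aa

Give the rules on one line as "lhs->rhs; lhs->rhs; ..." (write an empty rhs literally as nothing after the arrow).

ab->a; aba->; bbb->ab

  | babbb => babb => bab => ba
  | baab => baa
  | baa
  | abbb => abb => ab => a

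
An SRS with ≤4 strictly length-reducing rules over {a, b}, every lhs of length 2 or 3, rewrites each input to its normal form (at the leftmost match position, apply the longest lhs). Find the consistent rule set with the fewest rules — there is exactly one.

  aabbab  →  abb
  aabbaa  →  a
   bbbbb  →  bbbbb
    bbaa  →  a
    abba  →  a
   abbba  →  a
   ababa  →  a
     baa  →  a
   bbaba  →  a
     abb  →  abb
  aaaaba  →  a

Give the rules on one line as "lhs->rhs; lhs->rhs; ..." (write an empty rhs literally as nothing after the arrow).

  | aabbab => abbab => abb
  | aabbaa => abbaa => abaa => aaa => aa => a
  | bbbbb
  | bbaa => baa => aa => a

aa->a; ba->a; bab->b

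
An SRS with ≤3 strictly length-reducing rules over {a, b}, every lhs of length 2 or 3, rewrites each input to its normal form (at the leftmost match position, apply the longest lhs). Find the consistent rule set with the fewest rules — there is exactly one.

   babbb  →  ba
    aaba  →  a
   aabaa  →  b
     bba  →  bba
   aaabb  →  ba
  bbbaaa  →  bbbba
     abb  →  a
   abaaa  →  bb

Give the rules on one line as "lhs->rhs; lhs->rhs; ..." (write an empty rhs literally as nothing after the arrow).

  | babbb => babb => bab => ba
  | aaba => a
  | aabaa => aa => b
  | bba

aa->b; aab->; ab->a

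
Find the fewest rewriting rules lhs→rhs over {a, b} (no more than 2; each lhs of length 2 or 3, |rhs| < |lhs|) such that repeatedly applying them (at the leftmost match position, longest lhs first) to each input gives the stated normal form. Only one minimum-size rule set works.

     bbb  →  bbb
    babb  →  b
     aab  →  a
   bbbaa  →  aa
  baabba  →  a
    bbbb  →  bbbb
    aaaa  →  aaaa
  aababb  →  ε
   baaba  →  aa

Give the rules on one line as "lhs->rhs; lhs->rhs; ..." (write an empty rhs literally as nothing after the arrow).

ab->; ba->a

  | bbb
  | babb => abb => b
  | aab => a
  | bbbaa => bbaa => baa => aa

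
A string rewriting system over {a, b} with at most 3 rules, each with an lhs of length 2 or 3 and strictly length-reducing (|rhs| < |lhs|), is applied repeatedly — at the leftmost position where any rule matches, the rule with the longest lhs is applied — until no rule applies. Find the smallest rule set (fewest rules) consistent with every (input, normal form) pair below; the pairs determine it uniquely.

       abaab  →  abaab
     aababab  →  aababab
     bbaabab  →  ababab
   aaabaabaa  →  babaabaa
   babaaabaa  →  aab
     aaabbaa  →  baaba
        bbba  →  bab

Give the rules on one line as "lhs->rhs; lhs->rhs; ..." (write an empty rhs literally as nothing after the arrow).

  | abaab
  | aababab
  | bbaabab => ababab
  | aaabaabaa => babaabaa

aaa->ba; bba->ab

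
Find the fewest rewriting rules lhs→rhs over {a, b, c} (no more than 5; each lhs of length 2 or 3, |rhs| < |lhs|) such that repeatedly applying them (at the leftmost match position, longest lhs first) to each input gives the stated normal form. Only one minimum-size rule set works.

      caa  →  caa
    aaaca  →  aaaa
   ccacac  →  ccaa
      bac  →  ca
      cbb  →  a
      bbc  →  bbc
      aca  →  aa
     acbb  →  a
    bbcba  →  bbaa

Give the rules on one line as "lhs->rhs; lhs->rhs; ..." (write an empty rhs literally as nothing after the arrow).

  | caa
  | aaaca => aaaa
  | ccacac => ccaac => ccaa
  | bac => ca

ab->a; ac->a; bac->ca; cb->a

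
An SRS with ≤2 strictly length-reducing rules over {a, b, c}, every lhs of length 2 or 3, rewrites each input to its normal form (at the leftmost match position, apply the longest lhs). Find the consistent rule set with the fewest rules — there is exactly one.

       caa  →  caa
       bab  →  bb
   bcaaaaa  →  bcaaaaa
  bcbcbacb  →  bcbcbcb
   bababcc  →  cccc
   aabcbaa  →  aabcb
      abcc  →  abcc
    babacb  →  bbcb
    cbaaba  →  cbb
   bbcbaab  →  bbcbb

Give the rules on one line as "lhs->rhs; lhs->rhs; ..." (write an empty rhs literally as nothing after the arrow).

  | caa
  | bab => bb
  | bcaaaaa
  | bcbcbacb => bcbcbcb

ba->b; bbb->cc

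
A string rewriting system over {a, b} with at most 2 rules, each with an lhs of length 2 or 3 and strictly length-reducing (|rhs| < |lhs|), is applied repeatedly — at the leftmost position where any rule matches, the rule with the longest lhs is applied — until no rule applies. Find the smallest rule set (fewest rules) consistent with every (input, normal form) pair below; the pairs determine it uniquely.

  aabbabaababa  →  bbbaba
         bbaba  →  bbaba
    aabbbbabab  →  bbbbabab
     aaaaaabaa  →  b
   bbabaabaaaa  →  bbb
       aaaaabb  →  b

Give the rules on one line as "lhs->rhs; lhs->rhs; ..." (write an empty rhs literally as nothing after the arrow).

  | aabbabaababa => bbabaababa => bbabbaba => bbbaba
  | bbaba
  | aabbbbabab => bbbbabab
  | aaaaaabaa => aaaabaa => aabaa => baa => b

aa->; abb->b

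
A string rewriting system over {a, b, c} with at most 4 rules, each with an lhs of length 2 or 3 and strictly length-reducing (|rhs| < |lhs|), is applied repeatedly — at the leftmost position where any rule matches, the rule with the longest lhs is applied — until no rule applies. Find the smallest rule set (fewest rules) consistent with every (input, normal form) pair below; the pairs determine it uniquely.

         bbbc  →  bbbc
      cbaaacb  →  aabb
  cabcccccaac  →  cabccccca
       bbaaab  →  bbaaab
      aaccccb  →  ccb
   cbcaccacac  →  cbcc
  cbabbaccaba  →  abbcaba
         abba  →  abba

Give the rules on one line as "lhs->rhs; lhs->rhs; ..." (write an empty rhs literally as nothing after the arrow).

  | bbbc
  | cbaaacb => aaacb => aabb
  | cabcccccaac => cabccccca
  | bbaaab

ac->; acb->bb; cba->a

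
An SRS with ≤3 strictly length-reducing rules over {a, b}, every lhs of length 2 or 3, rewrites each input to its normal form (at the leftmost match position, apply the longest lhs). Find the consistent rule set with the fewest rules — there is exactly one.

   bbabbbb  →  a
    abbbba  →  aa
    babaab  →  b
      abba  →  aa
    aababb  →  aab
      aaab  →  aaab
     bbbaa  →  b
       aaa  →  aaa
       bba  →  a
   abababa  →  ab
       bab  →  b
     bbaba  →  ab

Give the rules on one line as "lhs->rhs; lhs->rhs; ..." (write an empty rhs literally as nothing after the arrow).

ba->b; bab->ba; bb->

  | bbabbbb => abbbb => abb => a
  | abbbba => abba => aa
  | babaab => baaab => baab => bab => ba => b
  | abba => aa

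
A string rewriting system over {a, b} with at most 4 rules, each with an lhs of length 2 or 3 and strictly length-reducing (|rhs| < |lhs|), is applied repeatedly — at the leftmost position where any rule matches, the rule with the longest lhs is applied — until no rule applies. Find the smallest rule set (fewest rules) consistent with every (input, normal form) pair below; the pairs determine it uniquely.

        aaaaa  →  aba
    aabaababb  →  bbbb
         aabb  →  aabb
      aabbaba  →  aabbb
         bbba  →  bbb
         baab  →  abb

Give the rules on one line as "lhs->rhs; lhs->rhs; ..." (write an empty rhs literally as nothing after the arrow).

  | aaaaa => baaa => aba
  | aabaababb => aaabbabb => babbabb => bbabb => bbbb
  | aabb
  | aabbaba => aabbba => aabbb

aaa->ba; baa->ab; bab->b; bba->bb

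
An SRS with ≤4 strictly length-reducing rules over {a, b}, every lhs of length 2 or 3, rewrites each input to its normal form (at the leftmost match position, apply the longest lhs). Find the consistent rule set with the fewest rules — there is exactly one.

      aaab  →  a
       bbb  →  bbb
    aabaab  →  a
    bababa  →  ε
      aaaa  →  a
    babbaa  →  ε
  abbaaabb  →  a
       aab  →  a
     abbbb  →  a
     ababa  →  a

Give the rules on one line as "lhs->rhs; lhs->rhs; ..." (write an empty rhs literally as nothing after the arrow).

  | aaab => aab => ab => a
  | bbb
  | aabaab => abaab => aaab => aab => ab => a
  | bababa => baba => ba => ε

aa->a; ab->a; ba->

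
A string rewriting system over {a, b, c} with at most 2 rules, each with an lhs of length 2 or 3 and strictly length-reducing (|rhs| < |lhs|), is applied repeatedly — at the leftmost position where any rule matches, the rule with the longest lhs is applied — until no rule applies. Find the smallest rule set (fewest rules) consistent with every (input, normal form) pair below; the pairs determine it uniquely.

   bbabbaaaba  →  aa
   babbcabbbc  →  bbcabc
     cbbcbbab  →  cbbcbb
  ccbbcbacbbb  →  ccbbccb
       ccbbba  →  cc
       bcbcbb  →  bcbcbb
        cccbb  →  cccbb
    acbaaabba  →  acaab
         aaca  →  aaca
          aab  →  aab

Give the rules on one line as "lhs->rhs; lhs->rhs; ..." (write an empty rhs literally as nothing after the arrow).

ba->; bbb->b

  | bbabbaaaba => bbbaaaba => baaaba => aaba => aa
  | babbcabbbc => bbcabbbc => bbcabc
  | cbbcbbab => cbbcbb
  | ccbbcbacbbb => ccbbccbbb => ccbbccb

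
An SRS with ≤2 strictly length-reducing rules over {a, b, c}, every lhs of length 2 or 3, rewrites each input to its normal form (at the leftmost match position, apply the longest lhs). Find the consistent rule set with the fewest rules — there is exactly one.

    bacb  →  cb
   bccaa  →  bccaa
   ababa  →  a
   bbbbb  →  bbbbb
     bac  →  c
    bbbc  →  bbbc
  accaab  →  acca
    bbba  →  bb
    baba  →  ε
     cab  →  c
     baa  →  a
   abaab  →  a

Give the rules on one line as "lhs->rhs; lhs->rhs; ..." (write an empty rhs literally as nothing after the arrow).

ab->; ba->

  | bacb => cb
  | bccaa
  | ababa => aba => a
  | bbbbb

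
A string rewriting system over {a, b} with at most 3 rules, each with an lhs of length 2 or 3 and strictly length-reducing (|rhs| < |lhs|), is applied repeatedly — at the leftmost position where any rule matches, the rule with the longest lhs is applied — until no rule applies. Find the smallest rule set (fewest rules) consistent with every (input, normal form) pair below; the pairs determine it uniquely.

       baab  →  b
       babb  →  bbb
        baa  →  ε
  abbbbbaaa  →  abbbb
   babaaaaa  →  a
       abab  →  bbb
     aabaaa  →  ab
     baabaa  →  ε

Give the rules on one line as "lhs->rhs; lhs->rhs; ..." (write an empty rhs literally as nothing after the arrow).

aba->bb; ba->b; baa->

  | baab => b
  | babb => bbb
  | baa => ε
  | abbbbbaaa => abbbba => abbbb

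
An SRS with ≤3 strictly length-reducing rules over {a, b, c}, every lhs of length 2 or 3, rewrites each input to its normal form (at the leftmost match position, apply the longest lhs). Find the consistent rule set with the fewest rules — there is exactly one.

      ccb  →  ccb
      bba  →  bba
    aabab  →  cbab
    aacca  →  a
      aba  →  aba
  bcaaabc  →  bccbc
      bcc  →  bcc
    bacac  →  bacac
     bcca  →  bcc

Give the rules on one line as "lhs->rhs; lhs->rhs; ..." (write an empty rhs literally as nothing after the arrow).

aa->c; cca->cc; ccc->

  | ccb
  | bba
  | aabab => cbab
  | aacca => ccca => a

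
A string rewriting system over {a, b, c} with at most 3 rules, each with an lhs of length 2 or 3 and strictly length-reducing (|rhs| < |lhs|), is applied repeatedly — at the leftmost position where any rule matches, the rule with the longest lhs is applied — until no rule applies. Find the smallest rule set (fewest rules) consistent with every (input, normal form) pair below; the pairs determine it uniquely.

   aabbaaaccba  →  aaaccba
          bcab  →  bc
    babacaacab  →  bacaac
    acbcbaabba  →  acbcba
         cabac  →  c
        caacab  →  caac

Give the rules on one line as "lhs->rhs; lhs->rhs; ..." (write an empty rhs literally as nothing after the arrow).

ab->; cac->c

  | aabbaaaccba => abaaaccba => aaaccba
  | bcab => bc
  | babacaacab => bacaacab => bacaac
  | acbcbaabba => acbcbaba => acbcba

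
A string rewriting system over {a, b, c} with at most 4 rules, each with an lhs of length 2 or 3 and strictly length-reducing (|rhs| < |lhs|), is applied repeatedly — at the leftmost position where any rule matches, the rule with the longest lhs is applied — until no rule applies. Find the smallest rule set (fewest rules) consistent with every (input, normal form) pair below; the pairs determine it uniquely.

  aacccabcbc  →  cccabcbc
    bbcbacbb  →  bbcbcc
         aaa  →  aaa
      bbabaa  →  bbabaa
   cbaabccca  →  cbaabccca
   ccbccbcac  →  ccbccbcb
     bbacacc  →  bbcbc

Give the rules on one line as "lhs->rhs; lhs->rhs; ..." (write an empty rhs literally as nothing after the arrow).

  | aacccabcbc => acccabcbc => cccabcbc
  | bbcbacbb => bbcbcbb => bbcbcc
  | aaa
  | bbabaa

ac->c; cac->cb; cbb->cc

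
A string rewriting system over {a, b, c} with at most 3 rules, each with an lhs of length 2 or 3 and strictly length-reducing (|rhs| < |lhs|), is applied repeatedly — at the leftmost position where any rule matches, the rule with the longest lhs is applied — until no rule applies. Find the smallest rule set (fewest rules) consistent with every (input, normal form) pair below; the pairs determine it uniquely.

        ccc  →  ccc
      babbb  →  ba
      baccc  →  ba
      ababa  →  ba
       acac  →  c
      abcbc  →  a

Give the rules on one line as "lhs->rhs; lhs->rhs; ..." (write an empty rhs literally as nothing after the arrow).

  | ccc
  | babbb => babb => bab => ba
  | baccc => bacc => bac => ba
  | ababa => aaba => ba

aa->; ab->a; ac->a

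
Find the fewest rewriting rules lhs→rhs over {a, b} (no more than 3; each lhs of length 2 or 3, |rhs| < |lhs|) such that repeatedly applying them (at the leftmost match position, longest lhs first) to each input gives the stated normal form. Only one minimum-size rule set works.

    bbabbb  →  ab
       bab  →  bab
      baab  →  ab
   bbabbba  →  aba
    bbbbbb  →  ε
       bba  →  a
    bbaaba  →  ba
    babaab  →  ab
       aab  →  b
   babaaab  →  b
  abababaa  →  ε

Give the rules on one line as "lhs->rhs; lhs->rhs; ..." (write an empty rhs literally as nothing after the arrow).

  | bbabbb => abbb => ab
  | bab
  | baab => ab
  | bbabbba => abbba => aba

aa->; baa->a; bb->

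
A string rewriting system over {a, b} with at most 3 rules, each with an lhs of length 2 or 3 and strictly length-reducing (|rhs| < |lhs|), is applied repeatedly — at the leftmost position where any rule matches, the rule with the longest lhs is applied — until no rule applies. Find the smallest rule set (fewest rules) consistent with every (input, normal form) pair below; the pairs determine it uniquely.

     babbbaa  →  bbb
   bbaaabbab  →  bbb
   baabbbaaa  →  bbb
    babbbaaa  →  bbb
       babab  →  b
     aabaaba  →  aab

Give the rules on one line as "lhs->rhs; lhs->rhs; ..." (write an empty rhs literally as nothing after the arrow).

ba->b; bab->b

  | babbbaa => bbbaa => bbba => bbb
  | bbaaabbab => bbaabbab => bbabbab => bbbab => bbb
  | baabbbaaa => babbbaaa => bbbaaa => bbbaa => bbba => bbb
  | babbbaaa => bbbaaa => bbbaa => bbba => bbb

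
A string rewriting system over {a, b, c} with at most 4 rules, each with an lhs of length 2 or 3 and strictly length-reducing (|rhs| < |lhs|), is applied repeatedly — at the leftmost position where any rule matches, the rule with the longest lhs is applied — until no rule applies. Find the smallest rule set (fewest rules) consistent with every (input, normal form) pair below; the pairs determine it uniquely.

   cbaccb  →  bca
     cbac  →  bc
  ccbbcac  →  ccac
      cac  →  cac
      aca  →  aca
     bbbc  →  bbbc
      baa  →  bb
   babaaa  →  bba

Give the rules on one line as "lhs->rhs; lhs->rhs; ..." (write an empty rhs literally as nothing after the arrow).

aa->b; ab->; cb->a

  | cbaccb => aaccb => bccb => bca
  | cbac => aac => bc
  | ccbbcac => cabcac => ccac
  | cac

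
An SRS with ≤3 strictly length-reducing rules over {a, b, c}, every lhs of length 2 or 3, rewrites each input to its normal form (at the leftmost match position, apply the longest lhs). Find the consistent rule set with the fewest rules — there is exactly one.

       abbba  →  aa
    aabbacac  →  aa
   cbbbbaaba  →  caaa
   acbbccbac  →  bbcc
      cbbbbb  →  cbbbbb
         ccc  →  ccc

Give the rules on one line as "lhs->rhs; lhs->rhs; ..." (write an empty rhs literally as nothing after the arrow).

ac->; ba->a

  | abbba => abba => aba => aa
  | aabbacac => aabacac => aaacac => aaac => aa
  | cbbbbaaba => cbbbaaba => cbbaaba => cbaaba => caaba => caaa
  | acbbccbac => bbccbac => bbccac => bbcc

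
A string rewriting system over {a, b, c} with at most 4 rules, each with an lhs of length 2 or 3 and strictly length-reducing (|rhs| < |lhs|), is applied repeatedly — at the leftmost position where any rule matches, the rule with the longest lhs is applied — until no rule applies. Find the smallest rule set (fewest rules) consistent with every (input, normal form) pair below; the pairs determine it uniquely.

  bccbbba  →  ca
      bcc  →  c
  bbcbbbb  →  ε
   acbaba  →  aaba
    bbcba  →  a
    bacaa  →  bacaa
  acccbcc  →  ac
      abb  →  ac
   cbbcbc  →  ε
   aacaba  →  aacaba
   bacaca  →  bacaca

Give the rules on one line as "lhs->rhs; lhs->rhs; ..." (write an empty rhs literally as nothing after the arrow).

bb->c; bc->; cb->; cc->c

  | bccbbba => cbbba => bba => ca
  | bcc => c
  | bbcbbbb => ccbbbb => cbbbb => bbb => cb => ε
  | acbaba => aaba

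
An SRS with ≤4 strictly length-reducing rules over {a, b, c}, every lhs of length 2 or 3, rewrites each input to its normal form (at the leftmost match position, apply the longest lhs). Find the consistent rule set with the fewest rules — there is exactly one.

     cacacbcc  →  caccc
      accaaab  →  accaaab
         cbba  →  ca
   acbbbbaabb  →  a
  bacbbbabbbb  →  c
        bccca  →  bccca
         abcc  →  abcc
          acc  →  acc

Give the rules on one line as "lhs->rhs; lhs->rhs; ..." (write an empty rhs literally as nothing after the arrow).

acb->; ba->; bb->

  | cacacbcc => caccc
  | accaaab
  | cbba => ca
  | acbbbbaabb => bbbaabb => baabb => abb => a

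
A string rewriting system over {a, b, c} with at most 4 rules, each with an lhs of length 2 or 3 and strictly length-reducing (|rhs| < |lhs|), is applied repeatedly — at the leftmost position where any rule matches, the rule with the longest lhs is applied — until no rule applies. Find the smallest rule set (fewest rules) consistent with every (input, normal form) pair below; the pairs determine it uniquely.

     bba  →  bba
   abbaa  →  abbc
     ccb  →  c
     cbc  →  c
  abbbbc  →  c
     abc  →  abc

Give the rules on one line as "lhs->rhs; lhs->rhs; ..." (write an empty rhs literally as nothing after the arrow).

aa->c; bbb->a; cb->

  | bba
  | abbaa => abbc
  | ccb => c
  | cbc => c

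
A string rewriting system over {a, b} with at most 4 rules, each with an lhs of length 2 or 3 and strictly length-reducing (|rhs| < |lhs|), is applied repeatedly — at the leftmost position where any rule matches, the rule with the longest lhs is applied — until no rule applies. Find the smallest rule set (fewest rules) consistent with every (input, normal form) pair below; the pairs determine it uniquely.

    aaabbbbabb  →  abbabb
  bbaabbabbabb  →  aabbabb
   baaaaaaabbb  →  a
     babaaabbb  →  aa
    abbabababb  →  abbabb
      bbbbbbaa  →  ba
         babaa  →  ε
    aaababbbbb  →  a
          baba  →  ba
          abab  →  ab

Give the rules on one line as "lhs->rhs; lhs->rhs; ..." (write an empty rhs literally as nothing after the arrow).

aaa->b; aba->a; baa->; bbb->a

  | aaabbbbabb => bbbbbabb => abbabb
  | bbaabbabbabb => bbbabbabb => aabbabb
  | baaaaaaabbb => aaaaabbb => baabbb => bbb => a
  | babaaabbb => baaabbb => abbb => aa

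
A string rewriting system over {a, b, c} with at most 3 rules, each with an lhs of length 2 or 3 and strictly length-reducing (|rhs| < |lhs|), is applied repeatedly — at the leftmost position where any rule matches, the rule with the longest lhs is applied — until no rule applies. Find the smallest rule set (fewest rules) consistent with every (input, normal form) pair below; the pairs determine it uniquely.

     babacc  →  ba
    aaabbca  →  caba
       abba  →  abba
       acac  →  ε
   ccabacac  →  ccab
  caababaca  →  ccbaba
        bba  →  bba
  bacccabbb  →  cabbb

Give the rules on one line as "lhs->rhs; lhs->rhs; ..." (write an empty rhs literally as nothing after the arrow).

  | babacc => babc => ba
  | aaabbca => cabbca => caba
  | abba
  | acac => ac => ε

aa->c; ac->; bc->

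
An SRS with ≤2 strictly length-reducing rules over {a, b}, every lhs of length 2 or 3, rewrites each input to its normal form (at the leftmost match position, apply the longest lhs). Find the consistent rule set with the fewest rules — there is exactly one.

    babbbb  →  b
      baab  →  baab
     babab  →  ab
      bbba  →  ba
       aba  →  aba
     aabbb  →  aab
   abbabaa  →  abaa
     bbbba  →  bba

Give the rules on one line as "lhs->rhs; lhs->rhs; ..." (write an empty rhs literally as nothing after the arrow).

bab->; bbb->b

  | babbbb => bbb => b
  | baab
  | babab => ab
  | bbba => ba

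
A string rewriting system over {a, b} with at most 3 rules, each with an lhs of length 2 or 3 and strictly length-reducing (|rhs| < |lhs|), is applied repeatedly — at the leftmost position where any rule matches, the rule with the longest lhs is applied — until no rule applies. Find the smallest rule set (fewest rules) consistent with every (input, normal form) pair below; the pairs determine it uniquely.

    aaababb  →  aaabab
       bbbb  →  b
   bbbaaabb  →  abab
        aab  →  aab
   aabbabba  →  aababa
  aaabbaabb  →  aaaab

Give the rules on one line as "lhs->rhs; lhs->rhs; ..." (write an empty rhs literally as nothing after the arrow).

baa->ab; bb->b

  | aaababb => aaabab
  | bbbb => bbb => bb => b
  | bbbaaabb => bbaaabb => baaabb => ababb => abab
  | aab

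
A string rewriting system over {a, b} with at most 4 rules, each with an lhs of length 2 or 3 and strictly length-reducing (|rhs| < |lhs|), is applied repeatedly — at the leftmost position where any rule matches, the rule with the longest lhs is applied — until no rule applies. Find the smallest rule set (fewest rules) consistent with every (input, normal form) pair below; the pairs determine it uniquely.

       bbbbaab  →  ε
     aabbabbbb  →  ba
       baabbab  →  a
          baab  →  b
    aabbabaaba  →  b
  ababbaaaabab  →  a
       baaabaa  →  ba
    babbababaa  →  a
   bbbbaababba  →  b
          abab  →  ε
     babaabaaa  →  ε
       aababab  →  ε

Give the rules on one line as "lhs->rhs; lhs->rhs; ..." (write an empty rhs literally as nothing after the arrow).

aa->b; ab->a; bb->

  | bbbbaab => bbaab => aab => bb => ε
  | aabbabbbb => bbbabbbb => babbbb => babbb => babb => bab => ba
  | baabbab => bbbbab => bbab => ab => a
  | baab => bbb => b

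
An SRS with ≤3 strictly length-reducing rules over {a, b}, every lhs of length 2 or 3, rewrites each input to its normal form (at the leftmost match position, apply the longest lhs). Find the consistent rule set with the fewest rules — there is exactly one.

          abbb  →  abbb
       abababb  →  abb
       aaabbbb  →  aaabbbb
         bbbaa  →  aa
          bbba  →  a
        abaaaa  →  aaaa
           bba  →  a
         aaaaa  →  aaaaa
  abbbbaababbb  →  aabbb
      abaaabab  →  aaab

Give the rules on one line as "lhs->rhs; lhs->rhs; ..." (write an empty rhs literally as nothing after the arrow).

  | abbb
  | abababb => ababb => abb
  | aaabbbb
  | bbbaa => bbaa => baa => aa

aba->a; ba->a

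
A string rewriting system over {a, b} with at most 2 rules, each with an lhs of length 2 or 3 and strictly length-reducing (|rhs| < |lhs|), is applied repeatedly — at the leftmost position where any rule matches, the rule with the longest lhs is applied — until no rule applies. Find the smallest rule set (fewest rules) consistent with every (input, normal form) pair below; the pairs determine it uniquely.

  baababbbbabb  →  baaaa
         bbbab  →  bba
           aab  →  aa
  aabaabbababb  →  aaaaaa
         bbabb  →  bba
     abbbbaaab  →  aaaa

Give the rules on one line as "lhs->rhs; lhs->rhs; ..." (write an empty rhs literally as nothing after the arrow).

  | baababbbbabb => baaabbbbabb => baaabbbabb => baaabbabb => baaababb => baaaabb => baaaab => baaaa
  | bbbab => bbab => bba
  | aab => aa
  | aabaabbababb => aaaabbababb => aaaabababb => aaaaababb => aaaaaabb => aaaaaab => aaaaaa

ab->a; bbb->bb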